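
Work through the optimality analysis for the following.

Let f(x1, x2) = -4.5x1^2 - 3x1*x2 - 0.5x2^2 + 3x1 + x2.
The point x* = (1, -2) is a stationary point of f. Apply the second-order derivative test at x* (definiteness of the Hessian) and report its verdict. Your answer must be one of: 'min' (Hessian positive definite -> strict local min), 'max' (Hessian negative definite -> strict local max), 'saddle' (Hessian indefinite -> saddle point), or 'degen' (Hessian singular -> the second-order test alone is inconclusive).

Compute the Hessian H = grad^2 f:
  H = [[-9, -3], [-3, -1]]
Verify stationarity: grad f(x*) = H x* + g = (0, 0).
Eigenvalues of H: -10, 0.
H has a zero eigenvalue (singular; negative semidefinite but not definite), so H is neither positive definite, negative definite, nor indefinite. The second-order test alone is inconclusive -> degen.
(Indeed, f is constant along the null direction of H through x*, so x* is not a strict local extremum.)

degen


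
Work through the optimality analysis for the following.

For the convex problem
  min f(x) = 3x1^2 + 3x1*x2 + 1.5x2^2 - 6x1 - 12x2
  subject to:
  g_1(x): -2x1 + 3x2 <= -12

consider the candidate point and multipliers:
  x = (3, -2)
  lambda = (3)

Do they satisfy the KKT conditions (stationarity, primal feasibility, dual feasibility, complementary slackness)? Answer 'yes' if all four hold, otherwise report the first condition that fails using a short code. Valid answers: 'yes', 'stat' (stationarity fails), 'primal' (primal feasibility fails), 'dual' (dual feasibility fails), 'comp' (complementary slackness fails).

Gradient of f: grad f(x) = Q x + c = (6, -9)
Constraint values g_i(x) = a_i^T x - b_i:
  g_1((3, -2)) = 0
Stationarity residual: grad f(x) + sum_i lambda_i a_i = (0, 0)
  -> stationarity OK
Primal feasibility (all g_i <= 0): OK
Dual feasibility (all lambda_i >= 0): OK
Complementary slackness (lambda_i * g_i(x) = 0 for all i): OK

Verdict: yes, KKT holds.

yes


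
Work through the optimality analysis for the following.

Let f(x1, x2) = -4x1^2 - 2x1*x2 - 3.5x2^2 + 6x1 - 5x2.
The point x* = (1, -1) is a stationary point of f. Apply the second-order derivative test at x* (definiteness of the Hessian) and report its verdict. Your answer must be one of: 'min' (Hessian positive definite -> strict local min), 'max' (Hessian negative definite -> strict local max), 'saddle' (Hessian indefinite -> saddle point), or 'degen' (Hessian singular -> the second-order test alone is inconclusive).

Compute the Hessian H = grad^2 f:
  H = [[-8, -2], [-2, -7]]
Verify stationarity: grad f(x*) = H x* + g = (0, 0).
Eigenvalues of H: -9.5616, -5.4384.
Both eigenvalues < 0, so H is negative definite -> x* is a strict local max.

max


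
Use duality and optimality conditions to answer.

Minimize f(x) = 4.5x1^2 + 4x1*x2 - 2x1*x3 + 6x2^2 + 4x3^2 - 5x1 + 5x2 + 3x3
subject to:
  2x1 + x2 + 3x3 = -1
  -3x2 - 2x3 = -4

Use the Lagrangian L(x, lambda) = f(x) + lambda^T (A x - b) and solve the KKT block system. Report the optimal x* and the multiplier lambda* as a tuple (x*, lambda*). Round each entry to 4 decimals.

Form the Lagrangian:
  L(x, lambda) = (1/2) x^T Q x + c^T x + lambda^T (A x - b)
Stationarity (grad_x L = 0): Q x + c + A^T lambda = 0.
Primal feasibility: A x = b.

This gives the KKT block system:
  [ Q   A^T ] [ x     ]   [-c ]
  [ A    0  ] [ lambda ] = [ b ]

Solving the linear system:
  x*      = (-0.965, 1.4486, -0.1729)
  lambda* = (3.7723, 7.4318)
  f(x*)   = 22.5244

x* = (-0.965, 1.4486, -0.1729), lambda* = (3.7723, 7.4318)


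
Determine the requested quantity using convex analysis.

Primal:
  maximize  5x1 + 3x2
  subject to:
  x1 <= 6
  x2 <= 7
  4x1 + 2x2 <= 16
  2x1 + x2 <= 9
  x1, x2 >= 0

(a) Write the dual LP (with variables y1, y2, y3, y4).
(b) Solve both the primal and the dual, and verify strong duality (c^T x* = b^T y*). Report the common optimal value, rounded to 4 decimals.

The standard primal-dual pair for 'max c^T x s.t. A x <= b, x >= 0' is:
  Dual:  min b^T y  s.t.  A^T y >= c,  y >= 0.

So the dual LP is:
  minimize  6y1 + 7y2 + 16y3 + 9y4
  subject to:
    y1 + 4y3 + 2y4 >= 5
    y2 + 2y3 + y4 >= 3
    y1, y2, y3, y4 >= 0

Solving the primal: x* = (0.5, 7).
  primal value c^T x* = 23.5.
Solving the dual: y* = (0, 0.5, 1.25, 0).
  dual value b^T y* = 23.5.
Strong duality: c^T x* = b^T y*. Confirmed.

23.5


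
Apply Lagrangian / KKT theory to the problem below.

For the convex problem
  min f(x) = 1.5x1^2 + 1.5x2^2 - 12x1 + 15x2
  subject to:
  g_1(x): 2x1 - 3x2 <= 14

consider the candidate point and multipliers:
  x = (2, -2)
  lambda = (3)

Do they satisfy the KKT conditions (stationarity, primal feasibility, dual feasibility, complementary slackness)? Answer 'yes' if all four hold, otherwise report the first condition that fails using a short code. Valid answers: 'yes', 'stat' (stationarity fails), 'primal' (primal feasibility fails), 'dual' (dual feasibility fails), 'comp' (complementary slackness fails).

Gradient of f: grad f(x) = Q x + c = (-6, 9)
Constraint values g_i(x) = a_i^T x - b_i:
  g_1((2, -2)) = -4
Stationarity residual: grad f(x) + sum_i lambda_i a_i = (0, 0)
  -> stationarity OK
Primal feasibility (all g_i <= 0): OK
Dual feasibility (all lambda_i >= 0): OK
Complementary slackness (lambda_i * g_i(x) = 0 for all i): FAILS

Verdict: the first failing condition is complementary_slackness -> comp.

comp


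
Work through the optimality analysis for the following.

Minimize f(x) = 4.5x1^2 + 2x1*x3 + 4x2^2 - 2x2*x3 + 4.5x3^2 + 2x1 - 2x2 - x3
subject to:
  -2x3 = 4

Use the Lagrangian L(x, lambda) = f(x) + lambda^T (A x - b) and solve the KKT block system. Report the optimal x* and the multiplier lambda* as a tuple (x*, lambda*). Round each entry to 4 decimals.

Form the Lagrangian:
  L(x, lambda) = (1/2) x^T Q x + c^T x + lambda^T (A x - b)
Stationarity (grad_x L = 0): Q x + c + A^T lambda = 0.
Primal feasibility: A x = b.

This gives the KKT block system:
  [ Q   A^T ] [ x     ]   [-c ]
  [ A    0  ] [ lambda ] = [ b ]

Solving the linear system:
  x*      = (0.2222, -0.25, -2)
  lambda* = (-9.0278)
  f(x*)   = 19.5278

x* = (0.2222, -0.25, -2), lambda* = (-9.0278)


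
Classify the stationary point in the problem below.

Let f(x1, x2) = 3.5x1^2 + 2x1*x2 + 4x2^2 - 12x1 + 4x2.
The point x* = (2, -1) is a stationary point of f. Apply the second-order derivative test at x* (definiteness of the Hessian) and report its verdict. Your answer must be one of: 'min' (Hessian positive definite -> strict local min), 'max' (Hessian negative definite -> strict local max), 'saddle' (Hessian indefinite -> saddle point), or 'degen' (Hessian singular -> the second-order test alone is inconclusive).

Compute the Hessian H = grad^2 f:
  H = [[7, 2], [2, 8]]
Verify stationarity: grad f(x*) = H x* + g = (0, 0).
Eigenvalues of H: 5.4384, 9.5616.
Both eigenvalues > 0, so H is positive definite -> x* is a strict local min.

min


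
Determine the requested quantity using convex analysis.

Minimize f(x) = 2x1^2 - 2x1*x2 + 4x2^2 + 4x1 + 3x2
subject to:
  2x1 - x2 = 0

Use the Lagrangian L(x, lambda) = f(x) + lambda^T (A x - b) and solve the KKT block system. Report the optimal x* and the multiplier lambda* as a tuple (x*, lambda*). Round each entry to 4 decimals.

Form the Lagrangian:
  L(x, lambda) = (1/2) x^T Q x + c^T x + lambda^T (A x - b)
Stationarity (grad_x L = 0): Q x + c + A^T lambda = 0.
Primal feasibility: A x = b.

This gives the KKT block system:
  [ Q   A^T ] [ x     ]   [-c ]
  [ A    0  ] [ lambda ] = [ b ]

Solving the linear system:
  x*      = (-0.3571, -0.7143)
  lambda* = (-2)
  f(x*)   = -1.7857

x* = (-0.3571, -0.7143), lambda* = (-2)


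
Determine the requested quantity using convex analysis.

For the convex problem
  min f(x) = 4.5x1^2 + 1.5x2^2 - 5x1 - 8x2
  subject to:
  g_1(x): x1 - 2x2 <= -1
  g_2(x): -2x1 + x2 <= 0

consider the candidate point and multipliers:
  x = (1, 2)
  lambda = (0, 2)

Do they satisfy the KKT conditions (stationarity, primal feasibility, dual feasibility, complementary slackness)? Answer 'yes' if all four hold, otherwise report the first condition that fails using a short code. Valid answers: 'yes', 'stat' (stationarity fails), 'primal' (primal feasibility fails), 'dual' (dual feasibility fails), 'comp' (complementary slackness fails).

Gradient of f: grad f(x) = Q x + c = (4, -2)
Constraint values g_i(x) = a_i^T x - b_i:
  g_1((1, 2)) = -2
  g_2((1, 2)) = 0
Stationarity residual: grad f(x) + sum_i lambda_i a_i = (0, 0)
  -> stationarity OK
Primal feasibility (all g_i <= 0): OK
Dual feasibility (all lambda_i >= 0): OK
Complementary slackness (lambda_i * g_i(x) = 0 for all i): OK

Verdict: yes, KKT holds.

yes


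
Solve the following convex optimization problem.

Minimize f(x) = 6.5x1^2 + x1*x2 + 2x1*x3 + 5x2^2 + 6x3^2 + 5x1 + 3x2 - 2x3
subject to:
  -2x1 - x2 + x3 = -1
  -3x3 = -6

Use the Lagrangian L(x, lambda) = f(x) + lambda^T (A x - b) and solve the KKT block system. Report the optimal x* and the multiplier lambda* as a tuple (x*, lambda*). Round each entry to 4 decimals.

Form the Lagrangian:
  L(x, lambda) = (1/2) x^T Q x + c^T x + lambda^T (A x - b)
Stationarity (grad_x L = 0): Q x + c + A^T lambda = 0.
Primal feasibility: A x = b.

This gives the KKT block system:
  [ Q   A^T ] [ x     ]   [-c ]
  [ A    0  ] [ lambda ] = [ b ]

Solving the linear system:
  x*      = (1.102, 0.7959, 2)
  lambda* = (12.0612, 12.0884)
  f(x*)   = 44.2449

x* = (1.102, 0.7959, 2), lambda* = (12.0612, 12.0884)


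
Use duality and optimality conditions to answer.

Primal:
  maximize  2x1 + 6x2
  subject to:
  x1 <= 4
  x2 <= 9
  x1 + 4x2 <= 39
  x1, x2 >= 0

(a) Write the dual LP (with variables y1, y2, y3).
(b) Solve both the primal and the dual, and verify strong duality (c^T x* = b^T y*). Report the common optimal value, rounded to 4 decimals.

The standard primal-dual pair for 'max c^T x s.t. A x <= b, x >= 0' is:
  Dual:  min b^T y  s.t.  A^T y >= c,  y >= 0.

So the dual LP is:
  minimize  4y1 + 9y2 + 39y3
  subject to:
    y1 + y3 >= 2
    y2 + 4y3 >= 6
    y1, y2, y3 >= 0

Solving the primal: x* = (4, 8.75).
  primal value c^T x* = 60.5.
Solving the dual: y* = (0.5, 0, 1.5).
  dual value b^T y* = 60.5.
Strong duality: c^T x* = b^T y*. Confirmed.

60.5


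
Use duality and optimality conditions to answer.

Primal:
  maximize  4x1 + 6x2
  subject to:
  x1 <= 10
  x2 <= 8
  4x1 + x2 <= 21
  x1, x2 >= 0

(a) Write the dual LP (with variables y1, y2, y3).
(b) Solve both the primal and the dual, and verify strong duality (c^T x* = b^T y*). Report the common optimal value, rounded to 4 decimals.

The standard primal-dual pair for 'max c^T x s.t. A x <= b, x >= 0' is:
  Dual:  min b^T y  s.t.  A^T y >= c,  y >= 0.

So the dual LP is:
  minimize  10y1 + 8y2 + 21y3
  subject to:
    y1 + 4y3 >= 4
    y2 + y3 >= 6
    y1, y2, y3 >= 0

Solving the primal: x* = (3.25, 8).
  primal value c^T x* = 61.
Solving the dual: y* = (0, 5, 1).
  dual value b^T y* = 61.
Strong duality: c^T x* = b^T y*. Confirmed.

61


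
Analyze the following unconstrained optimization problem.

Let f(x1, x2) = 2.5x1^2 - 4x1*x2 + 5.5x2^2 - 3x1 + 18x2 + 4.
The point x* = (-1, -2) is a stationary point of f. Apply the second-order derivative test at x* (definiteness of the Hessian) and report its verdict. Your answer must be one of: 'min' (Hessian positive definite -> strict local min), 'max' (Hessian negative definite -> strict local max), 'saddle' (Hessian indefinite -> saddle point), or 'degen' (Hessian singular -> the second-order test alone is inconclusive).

Compute the Hessian H = grad^2 f:
  H = [[5, -4], [-4, 11]]
Verify stationarity: grad f(x*) = H x* + g = (0, 0).
Eigenvalues of H: 3, 13.
Both eigenvalues > 0, so H is positive definite -> x* is a strict local min.

min


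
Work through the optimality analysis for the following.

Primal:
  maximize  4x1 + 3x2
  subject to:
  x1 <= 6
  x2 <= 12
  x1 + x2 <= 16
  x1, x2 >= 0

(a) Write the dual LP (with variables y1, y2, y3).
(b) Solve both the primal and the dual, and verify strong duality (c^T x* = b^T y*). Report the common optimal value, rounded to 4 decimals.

The standard primal-dual pair for 'max c^T x s.t. A x <= b, x >= 0' is:
  Dual:  min b^T y  s.t.  A^T y >= c,  y >= 0.

So the dual LP is:
  minimize  6y1 + 12y2 + 16y3
  subject to:
    y1 + y3 >= 4
    y2 + y3 >= 3
    y1, y2, y3 >= 0

Solving the primal: x* = (6, 10).
  primal value c^T x* = 54.
Solving the dual: y* = (1, 0, 3).
  dual value b^T y* = 54.
Strong duality: c^T x* = b^T y*. Confirmed.

54


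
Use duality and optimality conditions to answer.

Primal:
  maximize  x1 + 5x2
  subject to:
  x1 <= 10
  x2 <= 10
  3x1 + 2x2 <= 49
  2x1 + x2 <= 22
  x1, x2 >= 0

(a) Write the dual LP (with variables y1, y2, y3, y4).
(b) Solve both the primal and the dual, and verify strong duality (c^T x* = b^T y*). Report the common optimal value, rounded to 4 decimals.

The standard primal-dual pair for 'max c^T x s.t. A x <= b, x >= 0' is:
  Dual:  min b^T y  s.t.  A^T y >= c,  y >= 0.

So the dual LP is:
  minimize  10y1 + 10y2 + 49y3 + 22y4
  subject to:
    y1 + 3y3 + 2y4 >= 1
    y2 + 2y3 + y4 >= 5
    y1, y2, y3, y4 >= 0

Solving the primal: x* = (6, 10).
  primal value c^T x* = 56.
Solving the dual: y* = (0, 4.5, 0, 0.5).
  dual value b^T y* = 56.
Strong duality: c^T x* = b^T y*. Confirmed.

56


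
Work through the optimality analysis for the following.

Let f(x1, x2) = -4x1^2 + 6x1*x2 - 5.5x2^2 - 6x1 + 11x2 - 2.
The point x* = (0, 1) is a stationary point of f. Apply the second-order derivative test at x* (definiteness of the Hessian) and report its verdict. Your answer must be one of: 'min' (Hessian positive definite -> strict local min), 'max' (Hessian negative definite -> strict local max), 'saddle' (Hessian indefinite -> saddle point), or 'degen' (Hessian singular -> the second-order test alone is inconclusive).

Compute the Hessian H = grad^2 f:
  H = [[-8, 6], [6, -11]]
Verify stationarity: grad f(x*) = H x* + g = (0, 0).
Eigenvalues of H: -15.6847, -3.3153.
Both eigenvalues < 0, so H is negative definite -> x* is a strict local max.

max


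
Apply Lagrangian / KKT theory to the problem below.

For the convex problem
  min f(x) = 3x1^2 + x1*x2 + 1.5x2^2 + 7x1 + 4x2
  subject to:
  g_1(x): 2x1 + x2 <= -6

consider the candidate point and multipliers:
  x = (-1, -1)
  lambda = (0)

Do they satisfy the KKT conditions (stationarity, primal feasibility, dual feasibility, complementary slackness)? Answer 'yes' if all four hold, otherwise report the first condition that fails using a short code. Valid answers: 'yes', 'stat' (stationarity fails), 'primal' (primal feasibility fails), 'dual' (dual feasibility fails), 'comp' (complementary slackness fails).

Gradient of f: grad f(x) = Q x + c = (0, 0)
Constraint values g_i(x) = a_i^T x - b_i:
  g_1((-1, -1)) = 3
Stationarity residual: grad f(x) + sum_i lambda_i a_i = (0, 0)
  -> stationarity OK
Primal feasibility (all g_i <= 0): FAILS
Dual feasibility (all lambda_i >= 0): OK
Complementary slackness (lambda_i * g_i(x) = 0 for all i): OK

Verdict: the first failing condition is primal_feasibility -> primal.

primal


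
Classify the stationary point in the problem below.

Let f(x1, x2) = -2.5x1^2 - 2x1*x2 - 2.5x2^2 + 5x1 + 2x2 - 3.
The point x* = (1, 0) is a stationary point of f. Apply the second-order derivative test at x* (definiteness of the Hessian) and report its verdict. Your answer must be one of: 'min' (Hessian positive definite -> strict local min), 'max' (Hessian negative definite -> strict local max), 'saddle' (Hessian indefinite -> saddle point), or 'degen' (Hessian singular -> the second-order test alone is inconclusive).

Compute the Hessian H = grad^2 f:
  H = [[-5, -2], [-2, -5]]
Verify stationarity: grad f(x*) = H x* + g = (0, 0).
Eigenvalues of H: -7, -3.
Both eigenvalues < 0, so H is negative definite -> x* is a strict local max.

max


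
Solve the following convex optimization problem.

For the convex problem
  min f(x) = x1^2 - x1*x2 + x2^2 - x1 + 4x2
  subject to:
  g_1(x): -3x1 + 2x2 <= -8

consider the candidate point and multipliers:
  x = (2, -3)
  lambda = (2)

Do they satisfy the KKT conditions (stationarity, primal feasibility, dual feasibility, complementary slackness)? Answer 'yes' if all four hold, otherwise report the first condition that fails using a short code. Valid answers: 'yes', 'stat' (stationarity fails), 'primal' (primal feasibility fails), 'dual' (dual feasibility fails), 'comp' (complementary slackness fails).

Gradient of f: grad f(x) = Q x + c = (6, -4)
Constraint values g_i(x) = a_i^T x - b_i:
  g_1((2, -3)) = -4
Stationarity residual: grad f(x) + sum_i lambda_i a_i = (0, 0)
  -> stationarity OK
Primal feasibility (all g_i <= 0): OK
Dual feasibility (all lambda_i >= 0): OK
Complementary slackness (lambda_i * g_i(x) = 0 for all i): FAILS

Verdict: the first failing condition is complementary_slackness -> comp.

comp


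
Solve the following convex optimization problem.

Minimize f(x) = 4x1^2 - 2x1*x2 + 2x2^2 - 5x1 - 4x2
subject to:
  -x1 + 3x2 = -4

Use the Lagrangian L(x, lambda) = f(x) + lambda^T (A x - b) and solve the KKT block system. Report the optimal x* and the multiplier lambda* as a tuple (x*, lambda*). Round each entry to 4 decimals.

Form the Lagrangian:
  L(x, lambda) = (1/2) x^T Q x + c^T x + lambda^T (A x - b)
Stationarity (grad_x L = 0): Q x + c + A^T lambda = 0.
Primal feasibility: A x = b.

This gives the KKT block system:
  [ Q   A^T ] [ x     ]   [-c ]
  [ A    0  ] [ lambda ] = [ b ]

Solving the linear system:
  x*      = (0.7656, -1.0781)
  lambda* = (3.2812)
  f(x*)   = 6.8047

x* = (0.7656, -1.0781), lambda* = (3.2812)


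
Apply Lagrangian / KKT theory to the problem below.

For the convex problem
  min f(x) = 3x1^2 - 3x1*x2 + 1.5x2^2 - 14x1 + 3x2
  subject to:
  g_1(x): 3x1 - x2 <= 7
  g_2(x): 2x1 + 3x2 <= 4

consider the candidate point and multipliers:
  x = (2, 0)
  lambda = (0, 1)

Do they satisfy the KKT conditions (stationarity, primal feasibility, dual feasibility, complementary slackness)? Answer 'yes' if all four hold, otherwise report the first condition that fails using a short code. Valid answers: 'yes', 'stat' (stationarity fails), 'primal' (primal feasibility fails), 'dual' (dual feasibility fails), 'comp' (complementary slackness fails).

Gradient of f: grad f(x) = Q x + c = (-2, -3)
Constraint values g_i(x) = a_i^T x - b_i:
  g_1((2, 0)) = -1
  g_2((2, 0)) = 0
Stationarity residual: grad f(x) + sum_i lambda_i a_i = (0, 0)
  -> stationarity OK
Primal feasibility (all g_i <= 0): OK
Dual feasibility (all lambda_i >= 0): OK
Complementary slackness (lambda_i * g_i(x) = 0 for all i): OK

Verdict: yes, KKT holds.

yes


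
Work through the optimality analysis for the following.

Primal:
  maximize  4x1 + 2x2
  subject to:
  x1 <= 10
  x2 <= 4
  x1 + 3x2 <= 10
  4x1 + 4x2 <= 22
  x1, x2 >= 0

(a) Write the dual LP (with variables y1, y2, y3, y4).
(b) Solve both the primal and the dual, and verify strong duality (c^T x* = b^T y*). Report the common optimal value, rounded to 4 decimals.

The standard primal-dual pair for 'max c^T x s.t. A x <= b, x >= 0' is:
  Dual:  min b^T y  s.t.  A^T y >= c,  y >= 0.

So the dual LP is:
  minimize  10y1 + 4y2 + 10y3 + 22y4
  subject to:
    y1 + y3 + 4y4 >= 4
    y2 + 3y3 + 4y4 >= 2
    y1, y2, y3, y4 >= 0

Solving the primal: x* = (5.5, 0).
  primal value c^T x* = 22.
Solving the dual: y* = (0, 0, 0, 1).
  dual value b^T y* = 22.
Strong duality: c^T x* = b^T y*. Confirmed.

22


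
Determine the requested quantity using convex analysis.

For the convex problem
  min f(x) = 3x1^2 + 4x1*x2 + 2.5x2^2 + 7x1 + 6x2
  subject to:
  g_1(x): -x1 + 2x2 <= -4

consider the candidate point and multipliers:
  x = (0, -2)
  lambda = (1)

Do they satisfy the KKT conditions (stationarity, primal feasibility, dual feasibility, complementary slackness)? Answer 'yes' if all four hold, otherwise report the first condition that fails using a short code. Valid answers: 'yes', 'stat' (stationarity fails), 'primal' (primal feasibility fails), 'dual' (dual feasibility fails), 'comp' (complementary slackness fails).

Gradient of f: grad f(x) = Q x + c = (-1, -4)
Constraint values g_i(x) = a_i^T x - b_i:
  g_1((0, -2)) = 0
Stationarity residual: grad f(x) + sum_i lambda_i a_i = (-2, -2)
  -> stationarity FAILS
Primal feasibility (all g_i <= 0): OK
Dual feasibility (all lambda_i >= 0): OK
Complementary slackness (lambda_i * g_i(x) = 0 for all i): OK

Verdict: the first failing condition is stationarity -> stat.

stat


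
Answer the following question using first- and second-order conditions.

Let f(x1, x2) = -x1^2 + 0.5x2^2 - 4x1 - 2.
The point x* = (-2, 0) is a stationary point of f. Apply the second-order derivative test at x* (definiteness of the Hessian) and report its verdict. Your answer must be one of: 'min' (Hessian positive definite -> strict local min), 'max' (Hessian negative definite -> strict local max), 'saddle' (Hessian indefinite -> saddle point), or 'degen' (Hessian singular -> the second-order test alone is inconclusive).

Compute the Hessian H = grad^2 f:
  H = [[-2, 0], [0, 1]]
Verify stationarity: grad f(x*) = H x* + g = (0, 0).
Eigenvalues of H: -2, 1.
Eigenvalues have mixed signs, so H is indefinite -> x* is a saddle point.

saddle


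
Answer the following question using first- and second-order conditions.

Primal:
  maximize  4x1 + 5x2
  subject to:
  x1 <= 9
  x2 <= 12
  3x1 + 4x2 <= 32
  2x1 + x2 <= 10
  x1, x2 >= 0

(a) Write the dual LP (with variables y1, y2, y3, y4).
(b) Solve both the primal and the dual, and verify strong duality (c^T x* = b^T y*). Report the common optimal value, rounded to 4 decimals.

The standard primal-dual pair for 'max c^T x s.t. A x <= b, x >= 0' is:
  Dual:  min b^T y  s.t.  A^T y >= c,  y >= 0.

So the dual LP is:
  minimize  9y1 + 12y2 + 32y3 + 10y4
  subject to:
    y1 + 3y3 + 2y4 >= 4
    y2 + 4y3 + y4 >= 5
    y1, y2, y3, y4 >= 0

Solving the primal: x* = (1.6, 6.8).
  primal value c^T x* = 40.4.
Solving the dual: y* = (0, 0, 1.2, 0.2).
  dual value b^T y* = 40.4.
Strong duality: c^T x* = b^T y*. Confirmed.

40.4


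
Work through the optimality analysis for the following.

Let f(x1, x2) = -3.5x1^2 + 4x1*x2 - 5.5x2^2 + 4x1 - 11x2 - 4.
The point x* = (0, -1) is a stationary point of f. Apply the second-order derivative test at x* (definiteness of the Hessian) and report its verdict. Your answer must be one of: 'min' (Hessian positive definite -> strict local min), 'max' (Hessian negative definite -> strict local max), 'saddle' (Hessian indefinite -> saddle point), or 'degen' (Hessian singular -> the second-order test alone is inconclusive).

Compute the Hessian H = grad^2 f:
  H = [[-7, 4], [4, -11]]
Verify stationarity: grad f(x*) = H x* + g = (0, 0).
Eigenvalues of H: -13.4721, -4.5279.
Both eigenvalues < 0, so H is negative definite -> x* is a strict local max.

max


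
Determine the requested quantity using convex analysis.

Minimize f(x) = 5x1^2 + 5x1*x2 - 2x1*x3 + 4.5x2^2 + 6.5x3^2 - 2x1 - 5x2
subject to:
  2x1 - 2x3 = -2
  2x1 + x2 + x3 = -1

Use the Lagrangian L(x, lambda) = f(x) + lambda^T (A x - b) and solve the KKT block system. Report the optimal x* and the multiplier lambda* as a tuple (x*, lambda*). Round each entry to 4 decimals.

Form the Lagrangian:
  L(x, lambda) = (1/2) x^T Q x + c^T x + lambda^T (A x - b)
Stationarity (grad_x L = 0): Q x + c + A^T lambda = 0.
Primal feasibility: A x = b.

This gives the KKT block system:
  [ Q   A^T ] [ x     ]   [-c ]
  [ A    0  ] [ lambda ] = [ b ]

Solving the linear system:
  x*      = (-0.9714, 0.9143, 0.0286)
  lambda* = (1.9714, 1.6286)
  f(x*)   = 1.4714

x* = (-0.9714, 0.9143, 0.0286), lambda* = (1.9714, 1.6286)


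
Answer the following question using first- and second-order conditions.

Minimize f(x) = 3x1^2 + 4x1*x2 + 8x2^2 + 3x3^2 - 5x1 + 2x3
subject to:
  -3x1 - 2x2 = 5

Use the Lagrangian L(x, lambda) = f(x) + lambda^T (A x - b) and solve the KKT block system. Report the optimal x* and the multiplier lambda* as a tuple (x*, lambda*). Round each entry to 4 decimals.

Form the Lagrangian:
  L(x, lambda) = (1/2) x^T Q x + c^T x + lambda^T (A x - b)
Stationarity (grad_x L = 0): Q x + c + A^T lambda = 0.
Primal feasibility: A x = b.

This gives the KKT block system:
  [ Q   A^T ] [ x     ]   [-c ]
  [ A    0  ] [ lambda ] = [ b ]

Solving the linear system:
  x*      = (-1.5, -0.25, -0.3333)
  lambda* = (-5)
  f(x*)   = 15.9167

x* = (-1.5, -0.25, -0.3333), lambda* = (-5)


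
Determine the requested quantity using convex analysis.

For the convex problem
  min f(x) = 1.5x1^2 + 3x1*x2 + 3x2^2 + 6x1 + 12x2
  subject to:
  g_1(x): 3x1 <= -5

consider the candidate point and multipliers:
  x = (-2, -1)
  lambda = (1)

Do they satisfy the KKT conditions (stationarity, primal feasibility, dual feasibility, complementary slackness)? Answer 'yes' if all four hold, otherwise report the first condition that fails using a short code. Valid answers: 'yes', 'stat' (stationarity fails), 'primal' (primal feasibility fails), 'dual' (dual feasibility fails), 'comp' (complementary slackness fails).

Gradient of f: grad f(x) = Q x + c = (-3, 0)
Constraint values g_i(x) = a_i^T x - b_i:
  g_1((-2, -1)) = -1
Stationarity residual: grad f(x) + sum_i lambda_i a_i = (0, 0)
  -> stationarity OK
Primal feasibility (all g_i <= 0): OK
Dual feasibility (all lambda_i >= 0): OK
Complementary slackness (lambda_i * g_i(x) = 0 for all i): FAILS

Verdict: the first failing condition is complementary_slackness -> comp.

comp


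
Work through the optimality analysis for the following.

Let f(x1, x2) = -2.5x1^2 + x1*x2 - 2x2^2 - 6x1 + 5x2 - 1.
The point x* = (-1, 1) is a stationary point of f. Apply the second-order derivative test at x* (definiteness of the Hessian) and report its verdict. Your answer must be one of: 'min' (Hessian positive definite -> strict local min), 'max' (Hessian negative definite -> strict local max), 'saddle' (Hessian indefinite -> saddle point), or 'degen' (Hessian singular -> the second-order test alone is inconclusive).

Compute the Hessian H = grad^2 f:
  H = [[-5, 1], [1, -4]]
Verify stationarity: grad f(x*) = H x* + g = (0, 0).
Eigenvalues of H: -5.618, -3.382.
Both eigenvalues < 0, so H is negative definite -> x* is a strict local max.

max


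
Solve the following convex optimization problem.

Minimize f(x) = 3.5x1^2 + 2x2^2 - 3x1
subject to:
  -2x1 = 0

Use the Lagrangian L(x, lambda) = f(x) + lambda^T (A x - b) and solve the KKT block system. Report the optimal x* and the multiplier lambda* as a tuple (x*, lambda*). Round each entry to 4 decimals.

Form the Lagrangian:
  L(x, lambda) = (1/2) x^T Q x + c^T x + lambda^T (A x - b)
Stationarity (grad_x L = 0): Q x + c + A^T lambda = 0.
Primal feasibility: A x = b.

This gives the KKT block system:
  [ Q   A^T ] [ x     ]   [-c ]
  [ A    0  ] [ lambda ] = [ b ]

Solving the linear system:
  x*      = (0, 0)
  lambda* = (-1.5)
  f(x*)   = 0

x* = (0, 0), lambda* = (-1.5)


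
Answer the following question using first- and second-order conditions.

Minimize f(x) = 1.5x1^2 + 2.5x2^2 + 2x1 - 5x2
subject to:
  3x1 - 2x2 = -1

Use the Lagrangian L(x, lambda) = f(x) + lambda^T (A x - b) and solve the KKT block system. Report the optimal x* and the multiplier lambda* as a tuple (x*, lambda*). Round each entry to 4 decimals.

Form the Lagrangian:
  L(x, lambda) = (1/2) x^T Q x + c^T x + lambda^T (A x - b)
Stationarity (grad_x L = 0): Q x + c + A^T lambda = 0.
Primal feasibility: A x = b.

This gives the KKT block system:
  [ Q   A^T ] [ x     ]   [-c ]
  [ A    0  ] [ lambda ] = [ b ]

Solving the linear system:
  x*      = (0.1228, 0.6842)
  lambda* = (-0.7895)
  f(x*)   = -1.9825

x* = (0.1228, 0.6842), lambda* = (-0.7895)


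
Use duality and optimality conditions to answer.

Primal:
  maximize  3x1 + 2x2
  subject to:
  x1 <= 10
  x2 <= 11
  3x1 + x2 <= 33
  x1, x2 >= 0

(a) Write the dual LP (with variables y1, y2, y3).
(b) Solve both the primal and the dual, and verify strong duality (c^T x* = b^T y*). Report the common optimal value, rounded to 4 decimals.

The standard primal-dual pair for 'max c^T x s.t. A x <= b, x >= 0' is:
  Dual:  min b^T y  s.t.  A^T y >= c,  y >= 0.

So the dual LP is:
  minimize  10y1 + 11y2 + 33y3
  subject to:
    y1 + 3y3 >= 3
    y2 + y3 >= 2
    y1, y2, y3 >= 0

Solving the primal: x* = (7.3333, 11).
  primal value c^T x* = 44.
Solving the dual: y* = (0, 1, 1).
  dual value b^T y* = 44.
Strong duality: c^T x* = b^T y*. Confirmed.

44


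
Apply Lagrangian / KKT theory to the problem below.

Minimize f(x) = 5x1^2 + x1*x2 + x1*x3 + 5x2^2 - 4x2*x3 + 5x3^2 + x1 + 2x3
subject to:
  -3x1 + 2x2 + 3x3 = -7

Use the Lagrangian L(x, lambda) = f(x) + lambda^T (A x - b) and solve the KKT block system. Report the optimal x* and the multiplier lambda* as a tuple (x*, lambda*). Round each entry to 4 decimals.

Form the Lagrangian:
  L(x, lambda) = (1/2) x^T Q x + c^T x + lambda^T (A x - b)
Stationarity (grad_x L = 0): Q x + c + A^T lambda = 0.
Primal feasibility: A x = b.

This gives the KKT block system:
  [ Q   A^T ] [ x     ]   [-c ]
  [ A    0  ] [ lambda ] = [ b ]

Solving the linear system:
  x*      = (0.624, -0.865, -1.1327)
  lambda* = (1.7475)
  f(x*)   = 5.2958

x* = (0.624, -0.865, -1.1327), lambda* = (1.7475)


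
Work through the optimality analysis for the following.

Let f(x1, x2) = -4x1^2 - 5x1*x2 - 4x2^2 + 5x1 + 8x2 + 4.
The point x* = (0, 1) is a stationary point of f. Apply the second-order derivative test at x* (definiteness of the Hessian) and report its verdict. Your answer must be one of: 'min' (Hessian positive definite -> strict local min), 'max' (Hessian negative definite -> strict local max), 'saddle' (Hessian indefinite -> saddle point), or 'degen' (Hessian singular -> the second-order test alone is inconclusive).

Compute the Hessian H = grad^2 f:
  H = [[-8, -5], [-5, -8]]
Verify stationarity: grad f(x*) = H x* + g = (0, 0).
Eigenvalues of H: -13, -3.
Both eigenvalues < 0, so H is negative definite -> x* is a strict local max.

max


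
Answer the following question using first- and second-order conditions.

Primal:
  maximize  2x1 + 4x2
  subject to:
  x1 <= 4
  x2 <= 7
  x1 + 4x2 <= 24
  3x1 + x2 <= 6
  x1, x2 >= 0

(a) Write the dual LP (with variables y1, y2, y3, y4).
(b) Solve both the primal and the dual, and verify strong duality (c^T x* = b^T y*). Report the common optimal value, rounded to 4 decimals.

The standard primal-dual pair for 'max c^T x s.t. A x <= b, x >= 0' is:
  Dual:  min b^T y  s.t.  A^T y >= c,  y >= 0.

So the dual LP is:
  minimize  4y1 + 7y2 + 24y3 + 6y4
  subject to:
    y1 + y3 + 3y4 >= 2
    y2 + 4y3 + y4 >= 4
    y1, y2, y3, y4 >= 0

Solving the primal: x* = (0, 6).
  primal value c^T x* = 24.
Solving the dual: y* = (0, 0, 0, 4).
  dual value b^T y* = 24.
Strong duality: c^T x* = b^T y*. Confirmed.

24


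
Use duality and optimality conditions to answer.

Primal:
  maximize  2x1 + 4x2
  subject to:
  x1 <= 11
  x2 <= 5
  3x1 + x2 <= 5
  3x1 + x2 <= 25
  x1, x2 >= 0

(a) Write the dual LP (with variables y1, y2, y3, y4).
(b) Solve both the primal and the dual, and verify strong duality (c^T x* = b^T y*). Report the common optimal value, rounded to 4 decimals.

The standard primal-dual pair for 'max c^T x s.t. A x <= b, x >= 0' is:
  Dual:  min b^T y  s.t.  A^T y >= c,  y >= 0.

So the dual LP is:
  minimize  11y1 + 5y2 + 5y3 + 25y4
  subject to:
    y1 + 3y3 + 3y4 >= 2
    y2 + y3 + y4 >= 4
    y1, y2, y3, y4 >= 0

Solving the primal: x* = (0, 5).
  primal value c^T x* = 20.
Solving the dual: y* = (0, 3.3333, 0.6667, 0).
  dual value b^T y* = 20.
Strong duality: c^T x* = b^T y*. Confirmed.

20


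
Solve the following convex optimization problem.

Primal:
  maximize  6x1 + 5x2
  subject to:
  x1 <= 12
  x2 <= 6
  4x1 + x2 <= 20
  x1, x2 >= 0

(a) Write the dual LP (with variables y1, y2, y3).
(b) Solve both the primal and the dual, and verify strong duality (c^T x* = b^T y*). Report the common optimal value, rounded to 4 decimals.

The standard primal-dual pair for 'max c^T x s.t. A x <= b, x >= 0' is:
  Dual:  min b^T y  s.t.  A^T y >= c,  y >= 0.

So the dual LP is:
  minimize  12y1 + 6y2 + 20y3
  subject to:
    y1 + 4y3 >= 6
    y2 + y3 >= 5
    y1, y2, y3 >= 0

Solving the primal: x* = (3.5, 6).
  primal value c^T x* = 51.
Solving the dual: y* = (0, 3.5, 1.5).
  dual value b^T y* = 51.
Strong duality: c^T x* = b^T y*. Confirmed.

51


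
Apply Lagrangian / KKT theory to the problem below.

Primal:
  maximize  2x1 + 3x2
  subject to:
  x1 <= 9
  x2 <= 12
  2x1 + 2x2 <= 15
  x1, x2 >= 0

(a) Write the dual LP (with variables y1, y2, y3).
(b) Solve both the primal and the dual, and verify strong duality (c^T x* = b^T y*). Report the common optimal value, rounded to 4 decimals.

The standard primal-dual pair for 'max c^T x s.t. A x <= b, x >= 0' is:
  Dual:  min b^T y  s.t.  A^T y >= c,  y >= 0.

So the dual LP is:
  minimize  9y1 + 12y2 + 15y3
  subject to:
    y1 + 2y3 >= 2
    y2 + 2y3 >= 3
    y1, y2, y3 >= 0

Solving the primal: x* = (0, 7.5).
  primal value c^T x* = 22.5.
Solving the dual: y* = (0, 0, 1.5).
  dual value b^T y* = 22.5.
Strong duality: c^T x* = b^T y*. Confirmed.

22.5


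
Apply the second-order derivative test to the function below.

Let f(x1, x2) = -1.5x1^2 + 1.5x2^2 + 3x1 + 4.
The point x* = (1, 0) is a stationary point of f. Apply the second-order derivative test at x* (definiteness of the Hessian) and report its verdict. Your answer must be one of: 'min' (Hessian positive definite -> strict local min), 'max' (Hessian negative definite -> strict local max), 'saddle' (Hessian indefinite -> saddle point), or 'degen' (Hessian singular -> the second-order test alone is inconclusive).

Compute the Hessian H = grad^2 f:
  H = [[-3, 0], [0, 3]]
Verify stationarity: grad f(x*) = H x* + g = (0, 0).
Eigenvalues of H: -3, 3.
Eigenvalues have mixed signs, so H is indefinite -> x* is a saddle point.

saddle


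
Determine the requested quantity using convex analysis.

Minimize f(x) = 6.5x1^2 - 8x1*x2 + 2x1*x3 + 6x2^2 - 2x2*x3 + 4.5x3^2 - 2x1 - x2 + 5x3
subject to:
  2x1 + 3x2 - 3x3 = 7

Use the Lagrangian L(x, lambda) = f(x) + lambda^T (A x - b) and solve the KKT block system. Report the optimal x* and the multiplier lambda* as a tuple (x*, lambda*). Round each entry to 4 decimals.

Form the Lagrangian:
  L(x, lambda) = (1/2) x^T Q x + c^T x + lambda^T (A x - b)
Stationarity (grad_x L = 0): Q x + c + A^T lambda = 0.
Primal feasibility: A x = b.

This gives the KKT block system:
  [ Q   A^T ] [ x     ]   [-c ]
  [ A    0  ] [ lambda ] = [ b ]

Solving the linear system:
  x*      = (0.9355, 0.7989, -0.9108)
  lambda* = (-0.9746)
  f(x*)   = -0.2008

x* = (0.9355, 0.7989, -0.9108), lambda* = (-0.9746)


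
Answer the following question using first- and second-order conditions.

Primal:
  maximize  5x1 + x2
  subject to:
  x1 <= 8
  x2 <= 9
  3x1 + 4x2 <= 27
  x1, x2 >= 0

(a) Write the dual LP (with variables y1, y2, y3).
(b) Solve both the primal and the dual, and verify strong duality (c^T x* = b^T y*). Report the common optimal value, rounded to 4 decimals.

The standard primal-dual pair for 'max c^T x s.t. A x <= b, x >= 0' is:
  Dual:  min b^T y  s.t.  A^T y >= c,  y >= 0.

So the dual LP is:
  minimize  8y1 + 9y2 + 27y3
  subject to:
    y1 + 3y3 >= 5
    y2 + 4y3 >= 1
    y1, y2, y3 >= 0

Solving the primal: x* = (8, 0.75).
  primal value c^T x* = 40.75.
Solving the dual: y* = (4.25, 0, 0.25).
  dual value b^T y* = 40.75.
Strong duality: c^T x* = b^T y*. Confirmed.

40.75


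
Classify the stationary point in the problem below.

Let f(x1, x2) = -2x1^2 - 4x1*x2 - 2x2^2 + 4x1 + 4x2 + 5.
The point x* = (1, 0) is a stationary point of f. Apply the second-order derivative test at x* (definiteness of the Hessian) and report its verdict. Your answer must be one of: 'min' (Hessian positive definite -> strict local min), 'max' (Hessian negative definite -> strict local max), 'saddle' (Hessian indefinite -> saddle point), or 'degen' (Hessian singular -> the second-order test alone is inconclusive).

Compute the Hessian H = grad^2 f:
  H = [[-4, -4], [-4, -4]]
Verify stationarity: grad f(x*) = H x* + g = (0, 0).
Eigenvalues of H: -8, 0.
H has a zero eigenvalue (singular; negative semidefinite but not definite), so H is neither positive definite, negative definite, nor indefinite. The second-order test alone is inconclusive -> degen.
(Indeed, f is constant along the null direction of H through x*, so x* is not a strict local extremum.)

degen


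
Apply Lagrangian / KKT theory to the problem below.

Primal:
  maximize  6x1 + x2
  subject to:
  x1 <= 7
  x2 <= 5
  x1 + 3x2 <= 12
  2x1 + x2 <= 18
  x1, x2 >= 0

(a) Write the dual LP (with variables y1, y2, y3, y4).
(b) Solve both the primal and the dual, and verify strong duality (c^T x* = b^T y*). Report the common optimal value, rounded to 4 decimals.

The standard primal-dual pair for 'max c^T x s.t. A x <= b, x >= 0' is:
  Dual:  min b^T y  s.t.  A^T y >= c,  y >= 0.

So the dual LP is:
  minimize  7y1 + 5y2 + 12y3 + 18y4
  subject to:
    y1 + y3 + 2y4 >= 6
    y2 + 3y3 + y4 >= 1
    y1, y2, y3, y4 >= 0

Solving the primal: x* = (7, 1.6667).
  primal value c^T x* = 43.6667.
Solving the dual: y* = (5.6667, 0, 0.3333, 0).
  dual value b^T y* = 43.6667.
Strong duality: c^T x* = b^T y*. Confirmed.

43.6667


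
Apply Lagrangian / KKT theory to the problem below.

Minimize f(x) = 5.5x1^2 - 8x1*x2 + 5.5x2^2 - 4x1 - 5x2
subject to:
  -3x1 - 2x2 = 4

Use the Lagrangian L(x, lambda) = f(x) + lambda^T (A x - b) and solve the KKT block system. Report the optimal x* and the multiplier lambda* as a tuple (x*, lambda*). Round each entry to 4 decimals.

Form the Lagrangian:
  L(x, lambda) = (1/2) x^T Q x + c^T x + lambda^T (A x - b)
Stationarity (grad_x L = 0): Q x + c + A^T lambda = 0.
Primal feasibility: A x = b.

This gives the KKT block system:
  [ Q   A^T ] [ x     ]   [-c ]
  [ A    0  ] [ lambda ] = [ b ]

Solving the linear system:
  x*      = (-0.8787, -0.682)
  lambda* = (-2.7364)
  f(x*)   = 8.9351

x* = (-0.8787, -0.682), lambda* = (-2.7364)


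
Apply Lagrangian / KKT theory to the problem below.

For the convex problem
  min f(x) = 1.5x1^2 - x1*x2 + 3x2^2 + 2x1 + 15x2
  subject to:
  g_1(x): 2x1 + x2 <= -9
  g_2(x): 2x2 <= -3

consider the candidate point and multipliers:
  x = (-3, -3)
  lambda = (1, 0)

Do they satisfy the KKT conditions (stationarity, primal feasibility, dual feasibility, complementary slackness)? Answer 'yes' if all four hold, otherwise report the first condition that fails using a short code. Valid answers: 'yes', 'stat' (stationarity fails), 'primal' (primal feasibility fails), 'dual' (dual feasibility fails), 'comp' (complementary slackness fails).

Gradient of f: grad f(x) = Q x + c = (-4, 0)
Constraint values g_i(x) = a_i^T x - b_i:
  g_1((-3, -3)) = 0
  g_2((-3, -3)) = -3
Stationarity residual: grad f(x) + sum_i lambda_i a_i = (-2, 1)
  -> stationarity FAILS
Primal feasibility (all g_i <= 0): OK
Dual feasibility (all lambda_i >= 0): OK
Complementary slackness (lambda_i * g_i(x) = 0 for all i): OK

Verdict: the first failing condition is stationarity -> stat.

stat


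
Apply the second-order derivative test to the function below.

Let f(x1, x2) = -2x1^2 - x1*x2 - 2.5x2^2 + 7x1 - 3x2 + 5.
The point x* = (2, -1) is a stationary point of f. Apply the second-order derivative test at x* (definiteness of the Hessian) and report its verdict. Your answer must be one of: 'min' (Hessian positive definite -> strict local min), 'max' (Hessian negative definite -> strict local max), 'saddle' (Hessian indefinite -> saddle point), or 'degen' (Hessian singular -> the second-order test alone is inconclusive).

Compute the Hessian H = grad^2 f:
  H = [[-4, -1], [-1, -5]]
Verify stationarity: grad f(x*) = H x* + g = (0, 0).
Eigenvalues of H: -5.618, -3.382.
Both eigenvalues < 0, so H is negative definite -> x* is a strict local max.

max


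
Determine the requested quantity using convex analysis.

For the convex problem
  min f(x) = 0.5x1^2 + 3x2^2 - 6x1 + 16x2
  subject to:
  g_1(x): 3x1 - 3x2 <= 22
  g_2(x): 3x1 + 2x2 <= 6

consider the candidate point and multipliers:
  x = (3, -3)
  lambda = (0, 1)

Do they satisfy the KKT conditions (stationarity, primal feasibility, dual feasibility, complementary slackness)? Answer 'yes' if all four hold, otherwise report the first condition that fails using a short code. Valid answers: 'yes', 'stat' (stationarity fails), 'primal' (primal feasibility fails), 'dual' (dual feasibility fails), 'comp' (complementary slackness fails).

Gradient of f: grad f(x) = Q x + c = (-3, -2)
Constraint values g_i(x) = a_i^T x - b_i:
  g_1((3, -3)) = -4
  g_2((3, -3)) = -3
Stationarity residual: grad f(x) + sum_i lambda_i a_i = (0, 0)
  -> stationarity OK
Primal feasibility (all g_i <= 0): OK
Dual feasibility (all lambda_i >= 0): OK
Complementary slackness (lambda_i * g_i(x) = 0 for all i): FAILS

Verdict: the first failing condition is complementary_slackness -> comp.

comp
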